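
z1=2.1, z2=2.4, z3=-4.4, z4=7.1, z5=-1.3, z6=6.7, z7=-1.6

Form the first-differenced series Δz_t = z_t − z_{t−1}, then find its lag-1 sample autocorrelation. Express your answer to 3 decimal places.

-0.812

First differences Δz: 0.3, -6.8, 11.5, -8.4, 8.0, -8.3
Mean of differences = -0.6167
Numerator Σ(Δz_t−Δz̄)(Δz_{t+1}−Δz̄) = -308.1686
Denominator Σ(Δz_t−Δz̄)² = 379.7483
r_1(Δz) = -308.1686 / 379.7483 = -0.812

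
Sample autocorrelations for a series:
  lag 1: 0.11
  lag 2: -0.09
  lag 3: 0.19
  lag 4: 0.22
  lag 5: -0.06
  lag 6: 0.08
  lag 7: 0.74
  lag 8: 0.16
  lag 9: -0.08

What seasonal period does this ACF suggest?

7

The largest autocorrelation is r_7 = 0.74; the remaining lags stay at or below 0.22.
The dominant spike at lag 7 indicates a seasonal period of 7.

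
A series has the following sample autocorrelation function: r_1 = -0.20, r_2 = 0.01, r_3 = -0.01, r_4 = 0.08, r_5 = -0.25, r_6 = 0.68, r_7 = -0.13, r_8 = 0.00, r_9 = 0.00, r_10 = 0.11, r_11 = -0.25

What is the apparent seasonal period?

6

The largest autocorrelation is r_6 = 0.68; the remaining lags stay at or below 0.11.
The dominant spike at lag 6 indicates a seasonal period of 6.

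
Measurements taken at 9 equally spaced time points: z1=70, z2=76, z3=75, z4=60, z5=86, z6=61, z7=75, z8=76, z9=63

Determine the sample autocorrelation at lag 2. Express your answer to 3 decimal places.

Mean z̄ = (70 + 76 + 75 + 60 + 86 + 61 + 75 + 76 + 63)/9 = 71.3333
Σ(z_t−z̄)(z_{t+2}−z̄) = (-4.8889) + (-52.8889) + (53.7778) + (117.1111) + (53.7778) + (-48.2222) + (-30.5556) = 88.1111
Denominator Σ(z_t−z̄)² = 592.0000
r_2 = 88.1111 / 592.0000 = 0.149

0.149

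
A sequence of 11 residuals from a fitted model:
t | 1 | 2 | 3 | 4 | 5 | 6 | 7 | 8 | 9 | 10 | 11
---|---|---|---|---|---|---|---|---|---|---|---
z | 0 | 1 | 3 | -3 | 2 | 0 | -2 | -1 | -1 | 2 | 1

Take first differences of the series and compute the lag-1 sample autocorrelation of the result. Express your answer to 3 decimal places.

-0.602

First differences Δz: 1, 2, -6, 5, -2, -2, 1, 0, 3, -1
Mean of differences = 0.1000
Numerator Σ(Δz_t−Δz̄)(Δz_{t+1}−Δz̄) = -51.1100
Denominator Σ(Δz_t−Δz̄)² = 84.9000
r_1(Δz) = -51.1100 / 84.9000 = -0.602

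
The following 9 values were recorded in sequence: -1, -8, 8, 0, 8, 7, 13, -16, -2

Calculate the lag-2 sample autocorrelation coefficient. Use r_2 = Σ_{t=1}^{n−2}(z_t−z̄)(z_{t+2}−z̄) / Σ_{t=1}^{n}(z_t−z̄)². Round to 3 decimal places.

-0.024

Mean z̄ = (-1 − 8 + 8 + 0 + 8 + 7 + 13 − 16 − 2)/9 = 1.0000
Σ(z_t−z̄)(z_{t+2}−z̄) = (-14.0000) + (9.0000) + (49.0000) + (-6.0000) + (84.0000) + (-102.0000) + (-36.0000) = -16.0000
Denominator Σ(z_t−z̄)² = 662.0000
r_2 = -16.0000 / 662.0000 = -0.024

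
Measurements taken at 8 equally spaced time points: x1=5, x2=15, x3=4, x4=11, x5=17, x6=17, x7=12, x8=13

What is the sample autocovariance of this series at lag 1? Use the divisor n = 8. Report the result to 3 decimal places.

Mean x̄ = (5 + 15 + 4 + 11 + 17 + 17 + 12 + 13)/8 = 11.7500
Deviations: -6.7500, 3.2500, -7.7500, -0.7500, 5.2500, 5.2500, 0.2500, 1.2500
Σ_{t=1}^{7}(x_t−x̄)(x_{t+1}−x̄) = -16.0625
γ_1 = -16.0625 / 8 = -2.008

-2.008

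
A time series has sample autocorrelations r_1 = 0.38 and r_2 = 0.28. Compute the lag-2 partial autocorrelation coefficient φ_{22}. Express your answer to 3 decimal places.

0.158

φ_{22} = (r_2 − r_1²) / (1 − r_1²)
r_1² = (0.38)² = 0.1444
Numerator = 0.28 − 0.1444 = 0.1356; denominator = 1 − 0.1444 = 0.8556
φ_{22} = 0.1356 / 0.8556 = 0.158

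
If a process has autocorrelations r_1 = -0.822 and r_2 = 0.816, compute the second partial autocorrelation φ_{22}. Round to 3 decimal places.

φ_{22} = (r_2 − r_1²) / (1 − r_1²)
r_1² = (-0.822)² = 0.675684
Numerator = 0.816 − 0.6757 = 0.1403; denominator = 1 − 0.6757 = 0.3243
φ_{22} = 0.1403 / 0.3243 = 0.433

0.433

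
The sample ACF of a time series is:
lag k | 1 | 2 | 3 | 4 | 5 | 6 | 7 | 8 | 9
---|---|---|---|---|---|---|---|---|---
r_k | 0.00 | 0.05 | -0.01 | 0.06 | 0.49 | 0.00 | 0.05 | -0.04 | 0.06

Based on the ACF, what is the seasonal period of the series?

5

The largest autocorrelation is r_5 = 0.49; the remaining lags stay at or below 0.06.
The dominant spike at lag 5 indicates a seasonal period of 5.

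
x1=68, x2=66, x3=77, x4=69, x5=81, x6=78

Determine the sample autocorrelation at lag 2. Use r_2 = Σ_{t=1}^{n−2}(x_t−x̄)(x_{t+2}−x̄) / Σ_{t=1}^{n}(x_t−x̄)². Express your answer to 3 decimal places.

Mean x̄ = (68 + 66 + 77 + 69 + 81 + 78)/6 = 73.1667
Deviations from mean: -5.1667, -7.1667, 3.8333, -4.1667, 7.8333, 4.8333
Numerator Σ_{t=1}^{4}(x_t−x̄)(x_{t+2}−x̄) = 19.9444
Denominator Σ(x_t−x̄)² = 194.8333
r_2 = 19.9444 / 194.8333 = 0.102

0.102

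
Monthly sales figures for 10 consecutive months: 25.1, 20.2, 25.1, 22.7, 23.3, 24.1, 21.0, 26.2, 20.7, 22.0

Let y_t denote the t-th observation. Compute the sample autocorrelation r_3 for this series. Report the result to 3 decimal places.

Mean ȳ = (25.1 + 20.2 + 25.1 + 22.7 + 23.3 + 24.1 + 21.0 + 26.2 + 20.7 + 22.0)/10 = 23.0400
Numerator Σ_{t=1}^{7}(y_t−ȳ)(y_{t+3}−ȳ) = 1.9012
Denominator Σ(y_t−ȳ)² = 38.5640
r_3 = 1.9012 / 38.5640 = 0.049

0.049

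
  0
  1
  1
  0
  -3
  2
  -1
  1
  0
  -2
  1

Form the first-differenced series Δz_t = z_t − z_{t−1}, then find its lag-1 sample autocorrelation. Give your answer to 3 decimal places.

-0.615

First differences Δz: 1, 0, -1, -3, 5, -3, 2, -1, -2, 3
Mean of differences = 0.1000
Numerator Σ(Δz_t−Δz̄)(Δz_{t+1}−Δz̄) = -38.7100
Denominator Σ(Δz_t−Δz̄)² = 62.9000
r_1(Δz) = -38.7100 / 62.9000 = -0.615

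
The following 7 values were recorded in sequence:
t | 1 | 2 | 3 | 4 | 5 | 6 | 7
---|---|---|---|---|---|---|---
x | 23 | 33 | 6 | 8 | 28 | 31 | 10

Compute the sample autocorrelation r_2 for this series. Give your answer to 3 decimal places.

-0.653

Mean x̄ = (23 + 33 + 6 + 8 + 28 + 31 + 10)/7 = 19.8571
Deviations from mean: 3.1429, 13.1429, -13.8571, -11.8571, 8.1429, 11.1429, -9.8571
Σ(x_t−x̄)(x_{t+2}−x̄) = (-43.5510) + (-155.8367) + (-112.8367) + (-132.1224) + (-80.2653) = -524.6122
Denominator Σ(x_t−x̄)² = 802.8571
r_2 = -524.6122 / 802.8571 = -0.653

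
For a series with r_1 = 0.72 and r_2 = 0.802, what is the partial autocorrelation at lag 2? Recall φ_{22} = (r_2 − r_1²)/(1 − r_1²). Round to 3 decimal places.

φ_{22} = (r_2 − r_1²) / (1 − r_1²)
r_1² = (0.72)² = 0.5184
Numerator = 0.802 − 0.5184 = 0.2836; denominator = 1 − 0.5184 = 0.4816
φ_{22} = 0.2836 / 0.4816 = 0.589

0.589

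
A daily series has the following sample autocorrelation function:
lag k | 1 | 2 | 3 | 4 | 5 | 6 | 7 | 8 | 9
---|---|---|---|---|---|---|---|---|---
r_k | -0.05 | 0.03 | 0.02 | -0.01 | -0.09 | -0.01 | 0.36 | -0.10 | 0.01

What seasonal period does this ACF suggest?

The largest autocorrelation is r_7 = 0.36; the remaining lags stay at or below 0.03.
The dominant spike at lag 7 indicates a seasonal period of 7.

7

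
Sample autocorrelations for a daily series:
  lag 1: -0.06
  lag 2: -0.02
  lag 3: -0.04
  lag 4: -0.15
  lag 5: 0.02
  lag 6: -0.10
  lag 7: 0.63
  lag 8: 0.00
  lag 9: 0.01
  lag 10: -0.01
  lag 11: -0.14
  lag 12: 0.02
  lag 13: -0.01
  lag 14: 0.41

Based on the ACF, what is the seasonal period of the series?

7

The largest autocorrelation is r_7 = 0.63, with a weaker echo at lag 14 (0.41); the remaining lags stay at or below 0.02.
The dominant spike at lag 7 indicates a seasonal period of 7.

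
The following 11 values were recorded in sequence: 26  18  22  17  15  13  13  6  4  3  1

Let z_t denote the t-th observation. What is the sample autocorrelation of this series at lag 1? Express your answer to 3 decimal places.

0.636

Mean z̄ = (26 + 18 + 22 + 17 + 15 + 13 + 13 + 6 + 4 + 3 + 1)/11 = 12.5455
Numerator Σ_{t=1}^{10}(z_t−z̄)(z_{t+1}−z̄) = 424.0661
Denominator Σ(z_t−z̄)² = 666.7273
r_1 = 424.0661 / 666.7273 = 0.636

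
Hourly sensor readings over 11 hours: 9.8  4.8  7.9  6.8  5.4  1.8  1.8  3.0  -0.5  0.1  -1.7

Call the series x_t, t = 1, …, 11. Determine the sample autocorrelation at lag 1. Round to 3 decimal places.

Mean x̄ = (9.8 + 4.8 + 7.9 + 6.8 + 5.4 + 1.8 + 1.8 + 3.0 − 0.5 + 0.1 − 1.7)/11 = 3.5636
Numerator Σ_{t=1}^{10}(x_t−x̄)(x_{t+1}−x̄) = 68.5114
Denominator Σ(x_t−x̄)² = 135.8255
r_1 = 68.5114 / 135.8255 = 0.504

0.504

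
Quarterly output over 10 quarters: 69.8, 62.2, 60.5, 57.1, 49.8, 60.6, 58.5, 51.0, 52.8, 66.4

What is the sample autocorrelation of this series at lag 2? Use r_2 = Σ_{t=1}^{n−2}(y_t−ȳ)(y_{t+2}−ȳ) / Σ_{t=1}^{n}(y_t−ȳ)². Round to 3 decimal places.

Mean ȳ = (69.8 + 62.2 + 60.5 + 57.1 + 49.8 + 60.6 + 58.5 + 51.0 + 52.8 + 66.4)/10 = 58.8700
Numerator Σ_{t=1}^{8}(y_t−ȳ)(y_{t+2}−ȳ) = -73.1988
Denominator Σ(y_t−ȳ)² = 377.2210
r_2 = -73.1988 / 377.2210 = -0.194

-0.194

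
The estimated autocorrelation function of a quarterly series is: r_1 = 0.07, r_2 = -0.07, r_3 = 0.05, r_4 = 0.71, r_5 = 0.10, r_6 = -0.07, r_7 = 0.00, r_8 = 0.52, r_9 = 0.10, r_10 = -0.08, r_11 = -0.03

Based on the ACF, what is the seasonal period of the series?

4

The largest autocorrelation is r_4 = 0.71, with a weaker echo at lag 8 (0.52); the remaining lags stay at or below 0.10.
The dominant spike at lag 4 indicates a seasonal period of 4.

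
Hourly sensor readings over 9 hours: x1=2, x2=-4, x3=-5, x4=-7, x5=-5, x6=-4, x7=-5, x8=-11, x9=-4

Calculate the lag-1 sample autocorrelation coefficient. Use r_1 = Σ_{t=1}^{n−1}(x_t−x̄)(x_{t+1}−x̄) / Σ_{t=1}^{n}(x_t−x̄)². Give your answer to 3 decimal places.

Mean x̄ = (2 − 4 − 5 − 7 − 5 − 4 − 5 − 11 − 4)/9 = -4.7778
Numerator Σ_{t=1}^{8}(x_t−x̄)(x_{t+1}−x̄) = 2.2840
Denominator Σ(x_t−x̄)² = 91.5556
r_1 = 2.2840 / 91.5556 = 0.025

0.025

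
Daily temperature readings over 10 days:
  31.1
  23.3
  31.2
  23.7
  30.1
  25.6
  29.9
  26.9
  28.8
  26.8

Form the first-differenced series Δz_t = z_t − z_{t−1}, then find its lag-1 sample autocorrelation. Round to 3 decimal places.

First differences Δz: -7.8, 7.9, -7.5, 6.4, -4.5, 4.3, -3.0, 1.9, -2.0
Mean of differences = -0.4778
Numerator Σ(Δz_t−Δz̄)(Δz_{t+1}−Δz̄) = -237.0205
Denominator Σ(Δz_t−Δz̄)² = 273.7556
r_1(Δz) = -237.0205 / 273.7556 = -0.866

-0.866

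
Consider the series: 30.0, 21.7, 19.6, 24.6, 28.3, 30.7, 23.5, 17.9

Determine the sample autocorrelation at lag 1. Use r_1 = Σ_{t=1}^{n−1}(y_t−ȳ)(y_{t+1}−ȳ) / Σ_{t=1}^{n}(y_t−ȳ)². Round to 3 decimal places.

0.139

Mean ȳ = (30.0 + 21.7 + 19.6 + 24.6 + 28.3 + 30.7 + 23.5 + 17.9)/8 = 24.5375
Deviations from mean: 5.4625, -2.8375, -4.9375, 0.0625, 3.7625, 6.1625, -1.0375, -6.6375
Σ(y_t−ȳ)(y_{t+1}−ȳ) = (-15.4998) + (14.0102) + (-0.3086) + (0.2352) + (23.1864) + (-6.3936) + (6.8864) = 22.1161
Denominator Σ(y_t−ȳ)² = 159.5388
r_1 = 22.1161 / 159.5388 = 0.139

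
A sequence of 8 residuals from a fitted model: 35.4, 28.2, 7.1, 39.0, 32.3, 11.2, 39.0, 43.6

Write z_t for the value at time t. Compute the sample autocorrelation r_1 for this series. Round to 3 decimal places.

-0.203

Mean z̄ = (35.4 + 28.2 + 7.1 + 39.0 + 32.3 + 11.2 + 39.0 + 43.6)/8 = 29.4750
Σ(z_t−z̄)(z_{t+1}−z̄) = (-7.5544) + (28.5281) + (-213.1219) + (26.9081) + (-51.6269) + (-174.0694) + (134.5406) = -256.3956
Denominator Σ(z_t−z̄)² = 1260.2950
r_1 = -256.3956 / 1260.2950 = -0.203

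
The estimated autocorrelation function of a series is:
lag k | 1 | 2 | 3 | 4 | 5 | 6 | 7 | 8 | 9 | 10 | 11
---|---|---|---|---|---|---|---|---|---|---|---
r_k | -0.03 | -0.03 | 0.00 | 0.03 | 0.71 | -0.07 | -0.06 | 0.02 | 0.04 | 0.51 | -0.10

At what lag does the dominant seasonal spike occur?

5

The largest autocorrelation is r_5 = 0.71, with a weaker echo at lag 10 (0.51); the remaining lags stay at or below 0.04.
The dominant spike at lag 5 indicates a seasonal period of 5.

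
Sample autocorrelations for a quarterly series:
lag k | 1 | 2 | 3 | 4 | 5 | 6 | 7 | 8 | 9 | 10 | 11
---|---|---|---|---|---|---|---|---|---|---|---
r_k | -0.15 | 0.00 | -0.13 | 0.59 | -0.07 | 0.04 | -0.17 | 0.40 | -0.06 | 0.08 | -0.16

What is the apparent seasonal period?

The largest autocorrelation is r_4 = 0.59, with a weaker echo at lag 8 (0.40); the remaining lags stay at or below 0.08.
The dominant spike at lag 4 indicates a seasonal period of 4.

4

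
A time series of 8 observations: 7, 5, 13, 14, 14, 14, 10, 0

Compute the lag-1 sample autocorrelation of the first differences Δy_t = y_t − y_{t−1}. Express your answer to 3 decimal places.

0.202

First differences Δy: -2, 8, 1, 0, 0, -4, -10
Mean of differences = -1.0000
Numerator Σ(Δy_t−Δȳ)(Δy_{t+1}−Δȳ) = 36.0000
Denominator Σ(Δy_t−Δȳ)² = 178.0000
r_1(Δy) = 36.0000 / 178.0000 = 0.202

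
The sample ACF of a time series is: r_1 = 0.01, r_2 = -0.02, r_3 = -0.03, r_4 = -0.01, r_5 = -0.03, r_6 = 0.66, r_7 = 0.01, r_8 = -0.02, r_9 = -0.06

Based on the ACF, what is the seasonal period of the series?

The largest autocorrelation is r_6 = 0.66; the remaining lags stay at or below 0.01.
The dominant spike at lag 6 indicates a seasonal period of 6.

6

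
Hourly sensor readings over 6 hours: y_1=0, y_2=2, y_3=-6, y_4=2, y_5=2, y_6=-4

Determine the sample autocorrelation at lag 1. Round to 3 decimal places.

-0.464

Mean ȳ = (0 + 2 − 6 + 2 + 2 − 4)/6 = -0.6667
Deviations from mean: 0.6667, 2.6667, -5.3333, 2.6667, 2.6667, -3.3333
Numerator Σ_{t=1}^{5}(y_t−ȳ)(y_{t+1}−ȳ) = -28.4444
Denominator Σ(y_t−ȳ)² = 61.3333
r_1 = -28.4444 / 61.3333 = -0.464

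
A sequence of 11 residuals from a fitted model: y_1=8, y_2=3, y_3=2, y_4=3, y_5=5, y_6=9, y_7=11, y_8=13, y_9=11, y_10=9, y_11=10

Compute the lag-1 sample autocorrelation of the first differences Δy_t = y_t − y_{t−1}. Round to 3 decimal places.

First differences Δy: -5, -1, 1, 2, 4, 2, 2, -2, -2, 1
Mean of differences = 0.2000
Numerator Σ(Δy_t−Δȳ)(Δy_{t+1}−Δȳ) = 22.7600
Denominator Σ(Δy_t−Δȳ)² = 63.6000
r_1(Δy) = 22.7600 / 63.6000 = 0.358

0.358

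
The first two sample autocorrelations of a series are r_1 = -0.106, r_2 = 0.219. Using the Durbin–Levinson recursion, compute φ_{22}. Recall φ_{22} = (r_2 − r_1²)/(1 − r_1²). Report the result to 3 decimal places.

φ_{22} = (r_2 − r_1²) / (1 − r_1²)
r_1² = (-0.106)² = 0.011236
Numerator = 0.219 − 0.0112 = 0.2078; denominator = 1 − 0.0112 = 0.9888
φ_{22} = 0.2078 / 0.9888 = 0.210

0.210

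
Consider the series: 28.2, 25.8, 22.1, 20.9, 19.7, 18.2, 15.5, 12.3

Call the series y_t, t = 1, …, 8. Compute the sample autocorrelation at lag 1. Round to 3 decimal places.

Mean ȳ = (28.2 + 25.8 + 22.1 + 20.9 + 19.7 + 18.2 + 15.5 + 12.3)/8 = 20.3375
Deviations from mean: 7.8625, 5.4625, 1.7625, 0.5625, -0.6375, -2.1375, -4.8375, -8.0375
Numerator Σ_{t=1}^{7}(y_t−ȳ)(y_{t+1}−ȳ) = 103.7936
Denominator Σ(y_t−ȳ)² = 188.0588
r_1 = 103.7936 / 188.0588 = 0.552

0.552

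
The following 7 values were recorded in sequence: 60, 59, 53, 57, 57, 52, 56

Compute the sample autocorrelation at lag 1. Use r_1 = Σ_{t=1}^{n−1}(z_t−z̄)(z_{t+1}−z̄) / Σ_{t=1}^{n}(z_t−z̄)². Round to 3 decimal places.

-0.049

Mean z̄ = (60 + 59 + 53 + 57 + 57 + 52 + 56)/7 = 56.2857
Deviations from mean: 3.7143, 2.7143, -3.2857, 0.7143, 0.7143, -4.2857, -0.2857
Σ(z_t−z̄)(z_{t+1}−z̄) = (10.0816) + (-8.9184) + (-2.3469) + (0.5102) + (-3.0612) + (1.2245) = -2.5102
Denominator Σ(z_t−z̄)² = 51.4286
r_1 = -2.5102 / 51.4286 = -0.049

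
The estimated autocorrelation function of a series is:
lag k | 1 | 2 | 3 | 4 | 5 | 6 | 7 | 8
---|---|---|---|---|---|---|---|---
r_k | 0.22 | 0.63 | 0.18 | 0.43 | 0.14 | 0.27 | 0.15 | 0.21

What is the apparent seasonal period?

2

The largest autocorrelation is r_2 = 0.63, with weaker echoes at lags 4 (0.43) and 6 (0.27); the remaining lags stay at or below 0.22.
The dominant spike at lag 2 indicates a seasonal period of 2.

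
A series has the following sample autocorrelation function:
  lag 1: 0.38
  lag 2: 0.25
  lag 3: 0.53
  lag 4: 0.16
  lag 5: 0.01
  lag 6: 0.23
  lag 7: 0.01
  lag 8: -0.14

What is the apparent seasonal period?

3

The largest autocorrelation is r_3 = 0.53; the remaining lags stay at or below 0.38. The elevated value at lag 1 (0.38), dropping to 0.25 at lag 2, reflects decaying short-term dependence rather than seasonality.
The dominant spike at lag 3 indicates a seasonal period of 3.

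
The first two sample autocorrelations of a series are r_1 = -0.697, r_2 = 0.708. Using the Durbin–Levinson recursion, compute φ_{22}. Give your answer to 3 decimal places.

0.432

φ_{22} = (r_2 − r_1²) / (1 − r_1²)
r_1² = (-0.697)² = 0.485809
Numerator = 0.708 − 0.4858 = 0.2222; denominator = 1 − 0.4858 = 0.5142
φ_{22} = 0.2222 / 0.5142 = 0.432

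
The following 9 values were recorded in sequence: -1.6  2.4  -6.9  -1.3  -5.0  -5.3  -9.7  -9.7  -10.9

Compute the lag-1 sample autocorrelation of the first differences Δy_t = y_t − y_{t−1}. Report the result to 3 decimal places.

-0.780

First differences Δy: 4.0, -9.3, 5.6, -3.7, -0.3, -4.4, 0.0, -1.2
Mean of differences = -1.1625
Numerator Σ(Δy_t−Δȳ)(Δy_{t+1}−Δȳ) = -122.9877
Denominator Σ(Δy_t−Δȳ)² = 157.6188
r_1(Δy) = -122.9877 / 157.6188 = -0.780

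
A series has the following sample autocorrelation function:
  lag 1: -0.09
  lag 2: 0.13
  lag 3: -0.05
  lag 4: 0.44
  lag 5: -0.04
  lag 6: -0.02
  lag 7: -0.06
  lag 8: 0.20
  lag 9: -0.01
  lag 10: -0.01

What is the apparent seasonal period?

4

The largest autocorrelation is r_4 = 0.44, with a weaker echo at lag 8 (0.20); the remaining lags stay at or below 0.13.
The dominant spike at lag 4 indicates a seasonal period of 4.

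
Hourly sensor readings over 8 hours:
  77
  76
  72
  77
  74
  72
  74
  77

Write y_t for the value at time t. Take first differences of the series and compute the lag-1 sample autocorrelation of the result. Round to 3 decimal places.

-0.338

First differences Δy: -1, -4, 5, -3, -2, 2, 3
Mean of differences = 0.0000
Numerator Σ(Δy_t−Δȳ)(Δy_{t+1}−Δȳ) = -23.0000
Denominator Σ(Δy_t−Δȳ)² = 68.0000
r_1(Δy) = -23.0000 / 68.0000 = -0.338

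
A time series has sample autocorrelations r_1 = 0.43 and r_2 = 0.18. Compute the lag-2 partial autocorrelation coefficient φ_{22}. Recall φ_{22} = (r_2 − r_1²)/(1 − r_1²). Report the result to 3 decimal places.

-0.006

φ_{22} = (r_2 − r_1²) / (1 − r_1²)
r_1² = (0.43)² = 0.1849
Numerator = 0.18 − 0.1849 = -0.0049; denominator = 1 − 0.1849 = 0.8151
φ_{22} = -0.0049 / 0.8151 = -0.006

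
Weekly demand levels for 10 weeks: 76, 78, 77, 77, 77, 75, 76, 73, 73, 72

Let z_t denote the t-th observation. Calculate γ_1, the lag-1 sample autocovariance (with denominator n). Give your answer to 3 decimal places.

2.244

Mean z̄ = (76 + 78 + 77 + 77 + 77 + 75 + 76 + 73 + 73 + 72)/10 = 75.4000
Σ_{t=1}^{9}(z_t−z̄)(z_{t+1}−z̄) = 22.4400
γ_1 = 22.4400 / 10 = 2.244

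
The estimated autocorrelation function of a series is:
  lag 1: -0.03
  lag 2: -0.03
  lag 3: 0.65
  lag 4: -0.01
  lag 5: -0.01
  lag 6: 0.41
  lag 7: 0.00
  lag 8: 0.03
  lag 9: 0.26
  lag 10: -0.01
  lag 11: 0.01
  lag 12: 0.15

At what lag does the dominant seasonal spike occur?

The largest autocorrelation is r_3 = 0.65, with weaker echoes at lags 6 (0.41), 9 (0.26) and 12 (0.15); the remaining lags stay at or below 0.03.
The dominant spike at lag 3 indicates a seasonal period of 3.

3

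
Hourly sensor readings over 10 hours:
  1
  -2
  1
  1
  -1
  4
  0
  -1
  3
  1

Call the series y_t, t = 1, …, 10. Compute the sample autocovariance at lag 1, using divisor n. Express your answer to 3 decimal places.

-1.199

Mean ȳ = (1 − 2 + 1 + 1 − 1 + 4 + 0 − 1 + 3 + 1)/10 = 0.7000
Σ_{t=1}^{9}(y_t−ȳ)(y_{t+1}−ȳ) = -11.9900
γ_1 = -11.9900 / 10 = -1.199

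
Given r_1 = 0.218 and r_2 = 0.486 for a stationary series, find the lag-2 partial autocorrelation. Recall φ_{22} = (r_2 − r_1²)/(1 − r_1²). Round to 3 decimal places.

0.460

φ_{22} = (r_2 − r_1²) / (1 − r_1²)
r_1² = (0.218)² = 0.047524
Numerator = 0.486 − 0.0475 = 0.4385; denominator = 1 − 0.0475 = 0.9525
φ_{22} = 0.4385 / 0.9525 = 0.460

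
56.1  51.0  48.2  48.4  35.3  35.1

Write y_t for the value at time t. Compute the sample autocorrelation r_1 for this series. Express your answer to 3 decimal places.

0.425

Mean ȳ = (56.1 + 51.0 + 48.2 + 48.4 + 35.3 + 35.1)/6 = 45.6833
Deviations from mean: 10.4167, 5.3167, 2.5167, 2.7167, -10.3833, -10.5833
Σ(y_t−ȳ)(y_{t+1}−ȳ) = (55.3819) + (13.3803) + (6.8369) + (-28.2081) + (109.8903) = 157.2814
Denominator Σ(y_t−ȳ)² = 370.3083
r_1 = 157.2814 / 370.3083 = 0.425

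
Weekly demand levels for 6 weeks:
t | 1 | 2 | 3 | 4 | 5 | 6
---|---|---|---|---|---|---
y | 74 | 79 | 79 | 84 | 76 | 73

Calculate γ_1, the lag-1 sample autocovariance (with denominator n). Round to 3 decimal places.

Mean ȳ = (74 + 79 + 79 + 84 + 76 + 73)/6 = 77.5000
Deviations: -3.5000, 1.5000, 1.5000, 6.5000, -1.5000, -4.5000
Σ_{t=1}^{5}(y_t−ȳ)(y_{t+1}−ȳ) = 3.7500
γ_1 = 3.7500 / 6 = 0.625

0.625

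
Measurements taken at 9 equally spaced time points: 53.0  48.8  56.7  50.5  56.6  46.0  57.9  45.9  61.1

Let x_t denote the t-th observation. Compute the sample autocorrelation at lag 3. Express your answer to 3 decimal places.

Mean x̄ = (53.0 + 48.8 + 56.7 + 50.5 + 56.6 + 46.0 + 57.9 + 45.9 + 61.1)/9 = 52.9444
Numerator Σ_{t=1}^{6}(x_t−x̄)(x_{t+3}−x̄) = -135.8670
Denominator Σ(x_t−x̄)² = 239.5422
r_3 = -135.8670 / 239.5422 = -0.567

-0.567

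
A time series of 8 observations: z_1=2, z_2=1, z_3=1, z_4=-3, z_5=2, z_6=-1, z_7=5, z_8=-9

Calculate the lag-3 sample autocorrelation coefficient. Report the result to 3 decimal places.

Mean z̄ = (2 + 1 + 1 − 3 + 2 − 1 + 5 − 9)/8 = -0.2500
Deviations from mean: 2.2500, 1.2500, 1.2500, -2.7500, 2.2500, -0.7500, 5.2500, -8.7500
Σ(z_t−z̄)(z_{t+3}−z̄) = (-6.1875) + (2.8125) + (-0.9375) + (-14.4375) + (-19.6875) = -38.4375
Denominator Σ(z_t−z̄)² = 125.5000
r_3 = -38.4375 / 125.5000 = -0.306

-0.306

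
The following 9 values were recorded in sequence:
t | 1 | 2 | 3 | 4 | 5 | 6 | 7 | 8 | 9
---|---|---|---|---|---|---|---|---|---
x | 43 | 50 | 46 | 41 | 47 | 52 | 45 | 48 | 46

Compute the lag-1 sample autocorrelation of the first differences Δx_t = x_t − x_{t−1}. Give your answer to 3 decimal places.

First differences Δx: 7, -4, -5, 6, 5, -7, 3, -2
Mean of differences = 0.3750
Numerator Σ(Δx_t−Δx̄)(Δx_{t+1}−Δx̄) = -69.3906
Denominator Σ(Δx_t−Δx̄)² = 211.8750
r_1(Δx) = -69.3906 / 211.8750 = -0.328

-0.328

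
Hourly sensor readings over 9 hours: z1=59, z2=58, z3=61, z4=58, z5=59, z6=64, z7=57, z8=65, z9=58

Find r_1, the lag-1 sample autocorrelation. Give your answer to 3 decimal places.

Mean z̄ = (59 + 58 + 61 + 58 + 59 + 64 + 57 + 65 + 58)/9 = 59.8889
Numerator Σ_{t=1}^{8}(z_t−z̄)(z_{t+1}−z̄) = -40.7901
Denominator Σ(z_t−z̄)² = 64.8889
r_1 = -40.7901 / 64.8889 = -0.629

-0.629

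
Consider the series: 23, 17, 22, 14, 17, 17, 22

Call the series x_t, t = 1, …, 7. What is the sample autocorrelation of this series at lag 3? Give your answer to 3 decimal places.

-0.533

Mean x̄ = (23 + 17 + 22 + 14 + 17 + 17 + 22)/7 = 18.8571
Deviations from mean: 4.1429, -1.8571, 3.1429, -4.8571, -1.8571, -1.8571, 3.1429
Numerator Σ_{t=1}^{4}(x_t−x̄)(x_{t+3}−x̄) = -37.7755
Denominator Σ(x_t−x̄)² = 70.8571
r_3 = -37.7755 / 70.8571 = -0.533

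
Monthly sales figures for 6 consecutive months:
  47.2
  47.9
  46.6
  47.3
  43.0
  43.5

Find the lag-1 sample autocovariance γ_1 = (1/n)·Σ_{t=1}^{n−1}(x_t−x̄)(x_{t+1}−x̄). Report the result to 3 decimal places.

1.310

Mean x̄ = (47.2 + 47.9 + 46.6 + 47.3 + 43.0 + 43.5)/6 = 45.9167
Deviations: 1.2833, 1.9833, 0.6833, 1.3833, -2.9167, -2.4167
Σ_{t=1}^{5}(x_t−x̄)(x_{t+1}−x̄) = 7.8597
γ_1 = 7.8597 / 6 = 1.310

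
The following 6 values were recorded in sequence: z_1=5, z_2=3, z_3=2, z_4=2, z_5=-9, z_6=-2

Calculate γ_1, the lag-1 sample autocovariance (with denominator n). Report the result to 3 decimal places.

Mean z̄ = (5 + 3 + 2 + 2 − 9 − 2)/6 = 0.1667
Σ_{t=1}^{5}(z_t−z̄)(z_{t+1}−z̄) = 25.3056
γ_1 = 25.3056 / 6 = 4.218

4.218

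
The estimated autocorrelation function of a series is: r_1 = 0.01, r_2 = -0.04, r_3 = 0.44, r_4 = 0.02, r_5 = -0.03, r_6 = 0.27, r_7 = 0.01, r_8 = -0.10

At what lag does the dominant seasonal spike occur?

3

The largest autocorrelation is r_3 = 0.44, with a weaker echo at lag 6 (0.27); the remaining lags stay at or below 0.02.
The dominant spike at lag 3 indicates a seasonal period of 3.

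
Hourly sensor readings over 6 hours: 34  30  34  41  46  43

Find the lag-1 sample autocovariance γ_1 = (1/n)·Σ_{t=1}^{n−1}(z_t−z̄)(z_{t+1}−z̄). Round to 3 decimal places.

Mean z̄ = (34 + 30 + 34 + 41 + 46 + 43)/6 = 38.0000
Deviations: -4.0000, -8.0000, -4.0000, 3.0000, 8.0000, 5.0000
Σ_{t=1}^{5}(z_t−z̄)(z_{t+1}−z̄) = 116.0000
γ_1 = 116.0000 / 6 = 19.333

19.333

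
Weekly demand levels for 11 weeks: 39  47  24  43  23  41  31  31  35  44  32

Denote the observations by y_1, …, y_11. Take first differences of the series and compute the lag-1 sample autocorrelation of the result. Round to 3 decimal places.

First differences Δy: 8, -23, 19, -20, 18, -10, 0, 4, 9, -12
Mean of differences = -0.7000
Numerator Σ(Δy_t−Δȳ)(Δy_{t+1}−Δȳ) = -1615.5900
Denominator Σ(Δy_t−Δȳ)² = 2014.1000
r_1(Δy) = -1615.5900 / 2014.1000 = -0.802

-0.802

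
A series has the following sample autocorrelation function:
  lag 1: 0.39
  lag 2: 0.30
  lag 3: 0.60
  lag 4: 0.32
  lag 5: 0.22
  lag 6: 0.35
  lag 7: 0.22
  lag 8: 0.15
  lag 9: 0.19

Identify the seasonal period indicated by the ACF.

3

The largest autocorrelation is r_3 = 0.60; the remaining lags stay at or below 0.39. The elevated value at lag 1 (0.39), dropping to 0.30 at lag 2, reflects decaying short-term dependence rather than seasonality.
The dominant spike at lag 3 indicates a seasonal period of 3.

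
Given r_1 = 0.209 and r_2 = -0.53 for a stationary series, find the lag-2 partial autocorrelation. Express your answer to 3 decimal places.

-0.600

φ_{22} = (r_2 − r_1²) / (1 − r_1²)
r_1² = (0.209)² = 0.043681
Numerator = -0.53 − 0.0437 = -0.5737; denominator = 1 − 0.0437 = 0.9563
φ_{22} = -0.5737 / 0.9563 = -0.600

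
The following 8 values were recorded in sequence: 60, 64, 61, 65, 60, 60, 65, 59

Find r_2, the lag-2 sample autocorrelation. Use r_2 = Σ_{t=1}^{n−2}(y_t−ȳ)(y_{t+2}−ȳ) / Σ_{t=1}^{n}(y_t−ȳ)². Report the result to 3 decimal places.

0.078

Mean ȳ = (60 + 64 + 61 + 65 + 60 + 60 + 65 + 59)/8 = 61.7500
Deviations from mean: -1.7500, 2.2500, -0.7500, 3.2500, -1.7500, -1.7500, 3.2500, -2.7500
Numerator Σ_{t=1}^{6}(y_t−ȳ)(y_{t+2}−ȳ) = 3.3750
Denominator Σ(y_t−ȳ)² = 43.5000
r_2 = 3.3750 / 43.5000 = 0.078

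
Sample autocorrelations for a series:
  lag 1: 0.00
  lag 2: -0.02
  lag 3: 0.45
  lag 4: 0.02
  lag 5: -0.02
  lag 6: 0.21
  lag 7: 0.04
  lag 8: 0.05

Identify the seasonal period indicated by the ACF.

3

The largest autocorrelation is r_3 = 0.45, with a weaker echo at lag 6 (0.21); the remaining lags stay at or below 0.05.
The dominant spike at lag 3 indicates a seasonal period of 3.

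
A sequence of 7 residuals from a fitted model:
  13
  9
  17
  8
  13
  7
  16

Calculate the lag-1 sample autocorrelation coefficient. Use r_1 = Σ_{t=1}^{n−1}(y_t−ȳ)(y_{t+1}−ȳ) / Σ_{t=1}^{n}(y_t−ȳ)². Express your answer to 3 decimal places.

-0.731

Mean ȳ = (13 + 9 + 17 + 8 + 13 + 7 + 16)/7 = 11.8571
Deviations from mean: 1.1429, -2.8571, 5.1429, -3.8571, 1.1429, -4.8571, 4.1429
Numerator Σ_{t=1}^{6}(y_t−ȳ)(y_{t+1}−ȳ) = -67.8776
Denominator Σ(y_t−ȳ)² = 92.8571
r_1 = -67.8776 / 92.8571 = -0.731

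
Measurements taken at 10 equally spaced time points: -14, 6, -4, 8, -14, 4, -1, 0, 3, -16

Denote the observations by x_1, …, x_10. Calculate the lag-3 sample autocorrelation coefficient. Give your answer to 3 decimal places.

Mean x̄ = (-14 + 6 − 4 + 8 − 14 + 4 − 1 + 0 + 3 − 16)/10 = -2.8000
Numerator Σ_{t=1}^{7}(x_t−x̄)(x_{t+3}−x̄) = -223.9200
Denominator Σ(x_t−x̄)² = 711.6000
r_3 = -223.9200 / 711.6000 = -0.315

-0.315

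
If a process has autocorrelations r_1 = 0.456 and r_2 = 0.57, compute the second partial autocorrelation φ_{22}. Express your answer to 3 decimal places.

0.457

φ_{22} = (r_2 − r_1²) / (1 − r_1²)
r_1² = (0.456)² = 0.207936
Numerator = 0.57 − 0.2079 = 0.3621; denominator = 1 − 0.2079 = 0.7921
φ_{22} = 0.3621 / 0.7921 = 0.457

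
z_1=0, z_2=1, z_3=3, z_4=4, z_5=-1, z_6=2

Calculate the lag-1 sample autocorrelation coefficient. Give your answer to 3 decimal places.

-0.214

Mean z̄ = (0 + 1 + 3 + 4 − 1 + 2)/6 = 1.5000
Deviations from mean: -1.5000, -0.5000, 1.5000, 2.5000, -2.5000, 0.5000
Numerator Σ_{t=1}^{5}(z_t−z̄)(z_{t+1}−z̄) = -3.7500
Denominator Σ(z_t−z̄)² = 17.5000
r_1 = -3.7500 / 17.5000 = -0.214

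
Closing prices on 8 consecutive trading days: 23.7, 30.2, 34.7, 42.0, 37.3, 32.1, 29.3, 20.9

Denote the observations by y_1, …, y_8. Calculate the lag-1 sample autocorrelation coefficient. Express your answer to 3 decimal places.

Mean ȳ = (23.7 + 30.2 + 34.7 + 42.0 + 37.3 + 32.1 + 29.3 + 20.9)/8 = 31.2750
Σ(y_t−ȳ)(y_{t+1}−ȳ) = (8.1431) + (-3.6819) + (36.7331) + (64.6181) + (4.9706) + (-1.6294) + (20.4906) = 129.6444
Denominator Σ(y_t−ȳ)² = 333.8150
r_1 = 129.6444 / 333.8150 = 0.388

0.388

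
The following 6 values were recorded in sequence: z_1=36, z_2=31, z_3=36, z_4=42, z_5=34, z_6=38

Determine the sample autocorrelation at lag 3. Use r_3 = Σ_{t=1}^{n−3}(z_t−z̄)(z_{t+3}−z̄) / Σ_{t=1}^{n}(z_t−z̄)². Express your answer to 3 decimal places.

Mean z̄ = (36 + 31 + 36 + 42 + 34 + 38)/6 = 36.1667
Deviations from mean: -0.1667, -5.1667, -0.1667, 5.8333, -2.1667, 1.8333
Numerator Σ_{t=1}^{3}(z_t−z̄)(z_{t+3}−z̄) = 9.9167
Denominator Σ(z_t−z̄)² = 68.8333
r_3 = 9.9167 / 68.8333 = 0.144

0.144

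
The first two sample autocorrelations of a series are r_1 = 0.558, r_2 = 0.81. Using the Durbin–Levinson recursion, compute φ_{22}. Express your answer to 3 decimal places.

φ_{22} = (r_2 − r_1²) / (1 − r_1²)
r_1² = (0.558)² = 0.311364
Numerator = 0.81 − 0.3114 = 0.4986; denominator = 1 − 0.3114 = 0.6886
φ_{22} = 0.4986 / 0.6886 = 0.724

0.724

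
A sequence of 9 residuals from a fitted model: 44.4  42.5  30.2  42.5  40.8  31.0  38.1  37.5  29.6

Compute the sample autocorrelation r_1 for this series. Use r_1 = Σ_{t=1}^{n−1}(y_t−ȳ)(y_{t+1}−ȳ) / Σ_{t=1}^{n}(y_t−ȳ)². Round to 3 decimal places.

Mean ȳ = (44.4 + 42.5 + 30.2 + 42.5 + 40.8 + 31.0 + 38.1 + 37.5 + 29.6)/9 = 37.4000
Numerator Σ_{t=1}^{8}(y_t−ȳ)(y_{t+1}−ȳ) = -47.3500
Denominator Σ(y_t−ȳ)² = 266.7200
r_1 = -47.3500 / 266.7200 = -0.178

-0.178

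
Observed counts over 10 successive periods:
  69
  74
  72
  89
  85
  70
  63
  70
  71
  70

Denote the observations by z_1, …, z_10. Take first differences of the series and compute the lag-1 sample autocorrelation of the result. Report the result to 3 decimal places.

First differences Δz: 5, -2, 17, -4, -15, -7, 7, 1, -1
Mean of differences = 0.1111
Numerator Σ(Δz_t−Δz̄)(Δz_{t+1}−Δz̄) = 10.3210
Denominator Σ(Δz_t−Δz̄)² = 658.8889
r_1(Δz) = 10.3210 / 658.8889 = 0.016

0.016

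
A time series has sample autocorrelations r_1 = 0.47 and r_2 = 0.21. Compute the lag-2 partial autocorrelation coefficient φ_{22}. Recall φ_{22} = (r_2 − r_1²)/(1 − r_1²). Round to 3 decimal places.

-0.014

φ_{22} = (r_2 − r_1²) / (1 − r_1²)
r_1² = (0.47)² = 0.2209
Numerator = 0.21 − 0.2209 = -0.0109; denominator = 1 − 0.2209 = 0.7791
φ_{22} = -0.0109 / 0.7791 = -0.014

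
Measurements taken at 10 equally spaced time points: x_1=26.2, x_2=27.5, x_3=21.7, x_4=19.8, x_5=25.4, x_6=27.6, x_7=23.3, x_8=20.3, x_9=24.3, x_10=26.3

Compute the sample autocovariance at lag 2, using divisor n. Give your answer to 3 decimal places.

Mean x̄ = (26.2 + 27.5 + 21.7 + 19.8 + 25.4 + 27.6 + 23.3 + 20.3 + 24.3 + 26.3)/10 = 24.2400
Σ_{t=1}^{8}(x_t−x̄)(x_{t+2}−x̄) = -59.8192
γ_2 = -59.8192 / 10 = -5.982

-5.982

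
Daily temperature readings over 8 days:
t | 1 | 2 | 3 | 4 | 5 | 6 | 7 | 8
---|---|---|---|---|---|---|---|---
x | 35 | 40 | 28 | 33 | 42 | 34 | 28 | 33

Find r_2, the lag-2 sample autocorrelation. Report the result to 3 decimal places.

-0.618

Mean x̄ = (35 + 40 + 28 + 33 + 42 + 34 + 28 + 33)/8 = 34.1250
Deviations from mean: 0.8750, 5.8750, -6.1250, -1.1250, 7.8750, -0.1250, -6.1250, -1.1250
Numerator Σ_{t=1}^{6}(x_t−x̄)(x_{t+2}−x̄) = -108.1563
Denominator Σ(x_t−x̄)² = 174.8750
r_2 = -108.1563 / 174.8750 = -0.618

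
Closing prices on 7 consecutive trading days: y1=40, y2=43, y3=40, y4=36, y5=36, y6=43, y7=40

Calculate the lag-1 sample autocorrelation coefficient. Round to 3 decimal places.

Mean ȳ = (40 + 43 + 40 + 36 + 36 + 43 + 40)/7 = 39.7143
Deviations from mean: 0.2857, 3.2857, 0.2857, -3.7143, -3.7143, 3.2857, 0.2857
Numerator Σ_{t=1}^{6}(y_t−ȳ)(y_{t+1}−ȳ) = 3.3469
Denominator Σ(y_t−ȳ)² = 49.4286
r_1 = 3.3469 / 49.4286 = 0.068

0.068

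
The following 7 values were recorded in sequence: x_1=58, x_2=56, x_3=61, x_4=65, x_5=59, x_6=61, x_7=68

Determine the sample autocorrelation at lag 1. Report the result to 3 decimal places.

Mean x̄ = (58 + 56 + 61 + 65 + 59 + 61 + 68)/7 = 61.1429
Deviations from mean: -3.1429, -5.1429, -0.1429, 3.8571, -2.1429, -0.1429, 6.8571
Σ(x_t−x̄)(x_{t+1}−x̄) = (16.1633) + (0.7347) + (-0.5510) + (-8.2653) + (0.3061) + (-0.9796) = 7.4082
Denominator Σ(x_t−x̄)² = 102.8571
r_1 = 7.4082 / 102.8571 = 0.072

0.072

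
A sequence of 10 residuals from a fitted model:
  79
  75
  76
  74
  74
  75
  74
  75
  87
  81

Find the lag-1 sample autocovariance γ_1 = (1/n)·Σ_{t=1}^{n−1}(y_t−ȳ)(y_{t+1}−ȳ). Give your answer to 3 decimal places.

4.800

Mean ȳ = (79 + 75 + 76 + 74 + 74 + 75 + 74 + 75 + 87 + 81)/10 = 77.0000
Σ_{t=1}^{9}(y_t−ȳ)(y_{t+1}−ȳ) = 48.0000
γ_1 = 48.0000 / 10 = 4.800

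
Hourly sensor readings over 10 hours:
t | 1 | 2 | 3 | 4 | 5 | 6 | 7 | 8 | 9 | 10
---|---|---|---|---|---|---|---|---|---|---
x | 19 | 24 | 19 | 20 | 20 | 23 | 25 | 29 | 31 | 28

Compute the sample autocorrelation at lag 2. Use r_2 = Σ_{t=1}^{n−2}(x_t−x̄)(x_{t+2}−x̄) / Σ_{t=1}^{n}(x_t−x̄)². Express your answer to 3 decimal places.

Mean x̄ = (19 + 24 + 19 + 20 + 20 + 23 + 25 + 29 + 31 + 28)/10 = 23.8000
Numerator Σ_{t=1}^{8}(x_t−x̄)(x_{t+2}−x̄) = 65.3200
Denominator Σ(x_t−x̄)² = 173.6000
r_2 = 65.3200 / 173.6000 = 0.376

0.376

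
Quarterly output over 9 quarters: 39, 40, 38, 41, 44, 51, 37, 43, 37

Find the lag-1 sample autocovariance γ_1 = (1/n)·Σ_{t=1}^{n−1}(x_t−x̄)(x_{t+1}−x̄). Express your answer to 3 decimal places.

Mean x̄ = (39 + 40 + 38 + 41 + 44 + 51 + 37 + 43 + 37)/9 = 41.1111
Σ_{t=1}^{8}(x_t−x̄)(x_{t+1}−x̄) = -21.7901
γ_1 = -21.7901 / 9 = -2.421

-2.421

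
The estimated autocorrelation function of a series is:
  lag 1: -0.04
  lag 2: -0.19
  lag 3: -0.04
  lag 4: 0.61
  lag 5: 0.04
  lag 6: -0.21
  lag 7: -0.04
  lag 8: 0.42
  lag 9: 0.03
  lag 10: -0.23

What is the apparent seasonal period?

4

The largest autocorrelation is r_4 = 0.61, with a weaker echo at lag 8 (0.42); the remaining lags stay at or below 0.04.
The dominant spike at lag 4 indicates a seasonal period of 4.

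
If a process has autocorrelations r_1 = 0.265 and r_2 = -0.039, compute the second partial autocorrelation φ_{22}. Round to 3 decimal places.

-0.117

φ_{22} = (r_2 − r_1²) / (1 − r_1²)
r_1² = (0.265)² = 0.070225
Numerator = -0.039 − 0.0702 = -0.1092; denominator = 1 − 0.0702 = 0.9298
φ_{22} = -0.1092 / 0.9298 = -0.117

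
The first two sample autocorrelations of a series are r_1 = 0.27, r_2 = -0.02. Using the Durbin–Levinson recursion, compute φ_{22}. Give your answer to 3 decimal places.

φ_{22} = (r_2 − r_1²) / (1 − r_1²)
r_1² = (0.27)² = 0.0729
Numerator = -0.02 − 0.0729 = -0.0929; denominator = 1 − 0.0729 = 0.9271
φ_{22} = -0.0929 / 0.9271 = -0.100

-0.100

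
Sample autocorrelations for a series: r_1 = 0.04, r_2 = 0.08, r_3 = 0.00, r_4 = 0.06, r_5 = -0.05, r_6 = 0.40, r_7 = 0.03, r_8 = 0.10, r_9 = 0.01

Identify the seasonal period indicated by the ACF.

6

The largest autocorrelation is r_6 = 0.40; the remaining lags stay at or below 0.10.
The dominant spike at lag 6 indicates a seasonal period of 6.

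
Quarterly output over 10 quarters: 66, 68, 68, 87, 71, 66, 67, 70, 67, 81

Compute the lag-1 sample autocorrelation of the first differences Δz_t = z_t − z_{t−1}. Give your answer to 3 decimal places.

-0.333

First differences Δz: 2, 0, 19, -16, -5, 1, 3, -3, 14
Mean of differences = 1.6667
Numerator Σ(Δz_t−Δz̄)(Δz_{t+1}−Δz̄) = -278.1111
Denominator Σ(Δz_t−Δz̄)² = 836.0000
r_1(Δz) = -278.1111 / 836.0000 = -0.333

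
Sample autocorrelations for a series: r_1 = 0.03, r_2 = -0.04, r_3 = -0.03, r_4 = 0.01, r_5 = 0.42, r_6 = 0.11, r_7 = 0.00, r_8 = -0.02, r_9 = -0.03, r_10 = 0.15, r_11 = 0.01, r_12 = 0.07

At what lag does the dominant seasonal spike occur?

5

The largest autocorrelation is r_5 = 0.42, with a weaker echo at lag 10 (0.15); the remaining lags stay at or below 0.11.
The dominant spike at lag 5 indicates a seasonal period of 5.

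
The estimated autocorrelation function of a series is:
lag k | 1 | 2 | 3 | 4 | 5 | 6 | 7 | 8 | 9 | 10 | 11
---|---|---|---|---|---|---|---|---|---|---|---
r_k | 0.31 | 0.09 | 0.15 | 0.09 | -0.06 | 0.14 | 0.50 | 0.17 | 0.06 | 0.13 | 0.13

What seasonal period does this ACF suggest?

The largest autocorrelation is r_7 = 0.50; the remaining lags stay at or below 0.31. The elevated value at lag 1 (0.31), dropping to 0.09 at lag 2, reflects decaying short-term dependence rather than seasonality.
The dominant spike at lag 7 indicates a seasonal period of 7.

7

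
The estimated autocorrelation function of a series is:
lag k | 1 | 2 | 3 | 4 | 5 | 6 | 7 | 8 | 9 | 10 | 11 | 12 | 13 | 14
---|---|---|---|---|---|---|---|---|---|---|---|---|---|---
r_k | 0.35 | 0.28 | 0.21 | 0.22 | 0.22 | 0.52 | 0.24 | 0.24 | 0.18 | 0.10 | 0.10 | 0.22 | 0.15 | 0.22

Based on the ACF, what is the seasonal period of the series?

6

The largest autocorrelation is r_6 = 0.52; the remaining lags stay at or below 0.35. The elevated value at lag 1 (0.35), dropping to 0.28 at lag 2, reflects decaying short-term dependence rather than seasonality.
The dominant spike at lag 6 indicates a seasonal period of 6.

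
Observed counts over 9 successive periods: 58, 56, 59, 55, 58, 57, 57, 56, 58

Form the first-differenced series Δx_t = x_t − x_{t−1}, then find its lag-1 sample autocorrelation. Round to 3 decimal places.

First differences Δx: -2, 3, -4, 3, -1, 0, -1, 2
Mean of differences = 0.0000
Numerator Σ(Δx_t−Δx̄)(Δx_{t+1}−Δx̄) = -35.0000
Denominator Σ(Δx_t−Δx̄)² = 44.0000
r_1(Δx) = -35.0000 / 44.0000 = -0.795

-0.795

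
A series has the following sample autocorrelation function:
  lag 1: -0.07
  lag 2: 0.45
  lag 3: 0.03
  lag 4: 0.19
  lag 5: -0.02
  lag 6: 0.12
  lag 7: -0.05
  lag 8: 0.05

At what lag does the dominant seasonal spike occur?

The largest autocorrelation is r_2 = 0.45, with a weaker echo at lag 4 (0.19); the remaining lags stay at or below 0.12.
The dominant spike at lag 2 indicates a seasonal period of 2.

2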